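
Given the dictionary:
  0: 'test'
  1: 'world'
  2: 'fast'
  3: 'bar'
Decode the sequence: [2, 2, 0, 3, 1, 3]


Look up each index in the dictionary:
  2 -> 'fast'
  2 -> 'fast'
  0 -> 'test'
  3 -> 'bar'
  1 -> 'world'
  3 -> 'bar'

Decoded: "fast fast test bar world bar"


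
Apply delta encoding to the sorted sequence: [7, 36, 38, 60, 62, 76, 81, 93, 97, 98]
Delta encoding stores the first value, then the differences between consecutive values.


First value: 7
Deltas:
  36 - 7 = 29
  38 - 36 = 2
  60 - 38 = 22
  62 - 60 = 2
  76 - 62 = 14
  81 - 76 = 5
  93 - 81 = 12
  97 - 93 = 4
  98 - 97 = 1


Delta encoded: [7, 29, 2, 22, 2, 14, 5, 12, 4, 1]


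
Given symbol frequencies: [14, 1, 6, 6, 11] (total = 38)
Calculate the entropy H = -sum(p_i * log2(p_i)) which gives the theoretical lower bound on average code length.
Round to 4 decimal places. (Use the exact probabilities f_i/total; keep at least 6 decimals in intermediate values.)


Per-symbol terms -p_i * log2(p_i) with p_i = f_i/38:
  p = 14/38 = 0.368421: log2(p) = -1.440573, -p*log2(p) = 0.530737
  p = 1/38 = 0.026316: log2(p) = -5.247928, -p*log2(p) = 0.138103
  p = 6/38 = 0.157895: log2(p) = -2.662965, -p*log2(p) = 0.420468
  p = 6/38 = 0.157895: log2(p) = -2.662965, -p*log2(p) = 0.420468
  p = 11/38 = 0.289474: log2(p) = -1.788496, -p*log2(p) = 0.517722
H = 0.530737 + 0.138103 + 0.420468 + 0.420468 + 0.517722 = 2.027498

H = 2.0275 bits/symbol


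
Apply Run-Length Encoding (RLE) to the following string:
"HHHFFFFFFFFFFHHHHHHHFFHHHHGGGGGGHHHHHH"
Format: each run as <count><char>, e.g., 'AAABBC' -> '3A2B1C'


Scanning runs left to right:
  i=0: run of 'H' x 3 -> '3H'
  i=3: run of 'F' x 10 -> '10F'
  i=13: run of 'H' x 7 -> '7H'
  i=20: run of 'F' x 2 -> '2F'
  i=22: run of 'H' x 4 -> '4H'
  i=26: run of 'G' x 6 -> '6G'
  i=32: run of 'H' x 6 -> '6H'

RLE = 3H10F7H2F4H6G6H


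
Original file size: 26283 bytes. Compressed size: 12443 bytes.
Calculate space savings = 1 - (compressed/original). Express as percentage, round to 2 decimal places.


ratio = compressed/original = 12443/26283 = 0.473424
savings = 1 - ratio = 1 - 0.473424 = 0.526576
as a percentage: 0.526576 * 100 = 52.66%

Space savings = 1 - 12443/26283 = 52.66%


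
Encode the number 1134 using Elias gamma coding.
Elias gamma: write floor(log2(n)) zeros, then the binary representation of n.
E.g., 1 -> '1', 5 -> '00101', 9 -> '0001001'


num_bits = floor(log2(1134)) + 1 = 11
leading_zeros = num_bits - 1 = 10
binary(1134) = 10001101110

Elias gamma(1134) = '0000000000' + '10001101110' = 000000000010001101110 (21 bits)


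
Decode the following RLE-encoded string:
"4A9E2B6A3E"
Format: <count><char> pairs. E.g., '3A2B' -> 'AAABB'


Expanding each <count><char> pair:
  4A -> 'AAAA'
  9E -> 'EEEEEEEEE'
  2B -> 'BB'
  6A -> 'AAAAAA'
  3E -> 'EEE'

Decoded = AAAAEEEEEEEEEBBAAAAAAEEE


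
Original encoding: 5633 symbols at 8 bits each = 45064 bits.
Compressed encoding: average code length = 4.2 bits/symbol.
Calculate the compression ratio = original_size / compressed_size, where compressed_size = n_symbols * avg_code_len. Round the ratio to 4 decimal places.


original_size = n_symbols * orig_bits = 5633 * 8 = 45064 bits
compressed_size = n_symbols * avg_code_len = 5633 * 4.2 = 23658.6 bits
ratio = original_size / compressed_size = 45064 / 23658.6 = 1.9048

Compression ratio = 1.9048


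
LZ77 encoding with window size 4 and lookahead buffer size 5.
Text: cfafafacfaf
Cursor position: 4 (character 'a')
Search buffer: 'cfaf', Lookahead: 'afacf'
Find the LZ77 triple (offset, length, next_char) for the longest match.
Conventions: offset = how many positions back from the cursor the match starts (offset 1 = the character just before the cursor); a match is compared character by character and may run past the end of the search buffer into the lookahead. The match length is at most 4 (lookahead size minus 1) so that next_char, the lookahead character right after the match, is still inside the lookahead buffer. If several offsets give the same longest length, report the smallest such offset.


Try each offset into the search buffer:
  offset=1 (pos 3, char 'f'): match length 0
  offset=2 (pos 2, char 'a'): match length 3
  offset=3 (pos 1, char 'f'): match length 0
  offset=4 (pos 0, char 'c'): match length 0
Longest match has length 3 at offset 2.
next_char = character at position 4 + 3 = 7 -> 'c'

Best match: offset=2, length=3 (matching 'afa' starting at position 2)
LZ77 triple: (2, 3, 'c')


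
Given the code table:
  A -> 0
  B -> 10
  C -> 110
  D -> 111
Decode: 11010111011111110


Decoding:
110 -> C
10 -> B
111 -> D
0 -> A
111 -> D
111 -> D
10 -> B


Result: CBDADDB


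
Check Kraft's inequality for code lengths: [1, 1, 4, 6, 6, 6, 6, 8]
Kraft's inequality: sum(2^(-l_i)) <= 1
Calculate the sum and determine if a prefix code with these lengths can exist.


Sum = 2^(-1) + 2^(-1) + 2^(-4) + 2^(-6) + 2^(-6) + 2^(-6) + 2^(-6) + 2^(-8)
    = 0.5 + 0.5 + 0.0625 + 0.015625 + 0.015625 + 0.015625 + 0.015625 + 0.00390625
    = 289/256 = 1.12890625
Since 1.12890625 > 1, Kraft's inequality is NOT satisfied.
A prefix code with these lengths CANNOT exist.

Kraft sum = 1.12890625. Not satisfied.


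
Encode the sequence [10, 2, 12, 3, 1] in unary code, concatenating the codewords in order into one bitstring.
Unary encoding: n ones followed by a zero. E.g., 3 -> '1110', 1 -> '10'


Encode each number as n ones followed by a terminating 0:
  10 -> 11111111110 (11 bits)
  2 -> 110 (3 bits)
  12 -> 1111111111110 (13 bits)
  3 -> 1110 (4 bits)
  1 -> 10 (2 bits)
Total length = 11 + 3 + 13 + 4 + 2 = 33 bits.

Unary([10, 2, 12, 3, 1]) = 111111111101101111111111110111010 (33 bits)


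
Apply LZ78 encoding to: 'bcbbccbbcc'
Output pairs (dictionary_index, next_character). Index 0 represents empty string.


LZ78 encoding steps:
Dictionary: {0: ''}
Step 1: w='' (idx 0), next='b' -> output (0, 'b'), add 'b' as idx 1
Step 2: w='' (idx 0), next='c' -> output (0, 'c'), add 'c' as idx 2
Step 3: w='b' (idx 1), next='b' -> output (1, 'b'), add 'bb' as idx 3
Step 4: w='c' (idx 2), next='c' -> output (2, 'c'), add 'cc' as idx 4
Step 5: w='bb' (idx 3), next='c' -> output (3, 'c'), add 'bbc' as idx 5
Step 6: w='c' (idx 2), end of input -> output (2, '')


Encoded: [(0, 'b'), (0, 'c'), (1, 'b'), (2, 'c'), (3, 'c'), (2, '')]


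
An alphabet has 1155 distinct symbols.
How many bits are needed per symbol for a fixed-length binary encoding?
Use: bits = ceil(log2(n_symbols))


log2(1155) = 10.1737
Bracket: 2^10 = 1024 < 1155 <= 2^11 = 2048
So ceil(log2(1155)) = 11

bits = ceil(log2(1155)) = ceil(10.1737) = 11 bits


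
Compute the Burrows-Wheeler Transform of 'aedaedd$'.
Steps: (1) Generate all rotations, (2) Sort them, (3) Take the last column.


Rotations (sorted):
  0: $aedaedd -> last char: d
  1: aedaedd$ -> last char: $
  2: aedd$aed -> last char: d
  3: d$aedaed -> last char: d
  4: daedd$ae -> last char: e
  5: dd$aedae -> last char: e
  6: edaedd$a -> last char: a
  7: edd$aeda -> last char: a


BWT = d$ddeeaa


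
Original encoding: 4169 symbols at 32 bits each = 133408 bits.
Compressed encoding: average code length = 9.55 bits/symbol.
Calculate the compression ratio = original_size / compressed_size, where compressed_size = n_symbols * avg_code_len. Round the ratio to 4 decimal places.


original_size = n_symbols * orig_bits = 4169 * 32 = 133408 bits
compressed_size = n_symbols * avg_code_len = 4169 * 9.55 = 39813.95 bits
ratio = original_size / compressed_size = 133408 / 39813.95 = 3.3508

Compression ratio = 3.3508


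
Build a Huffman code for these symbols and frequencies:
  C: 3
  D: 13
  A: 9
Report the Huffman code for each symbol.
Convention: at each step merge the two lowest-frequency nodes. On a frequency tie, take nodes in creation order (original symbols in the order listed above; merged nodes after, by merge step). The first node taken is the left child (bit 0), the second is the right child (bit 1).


Huffman tree construction:
Step 1: Merge C(3) + A(9) = 12
Step 2: Merge (C+A)(12) + D(13) = 25
Read each symbol's code off the tree from the root (left child = 0, right child = 1).

Codes:
  C: 00 (length 2)
  D: 1 (length 1)
  A: 01 (length 2)
Average code length: 37/25 = 1.4800 bits/symbol


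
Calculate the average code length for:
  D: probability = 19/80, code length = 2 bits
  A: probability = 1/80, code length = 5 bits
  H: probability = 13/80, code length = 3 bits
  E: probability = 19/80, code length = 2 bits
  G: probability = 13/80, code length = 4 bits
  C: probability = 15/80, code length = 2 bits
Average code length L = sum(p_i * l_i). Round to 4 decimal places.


Weighted contributions p_i * l_i:
  D: (19/80) * 2 = 38/80
  A: (1/80) * 5 = 5/80
  H: (13/80) * 3 = 39/80
  E: (19/80) * 2 = 38/80
  G: (13/80) * 4 = 52/80
  C: (15/80) * 2 = 30/80
Sum = (38 + 5 + 39 + 38 + 52 + 30)/80 = 202/80

L = 202/80 = 2.5250 bits/symbol


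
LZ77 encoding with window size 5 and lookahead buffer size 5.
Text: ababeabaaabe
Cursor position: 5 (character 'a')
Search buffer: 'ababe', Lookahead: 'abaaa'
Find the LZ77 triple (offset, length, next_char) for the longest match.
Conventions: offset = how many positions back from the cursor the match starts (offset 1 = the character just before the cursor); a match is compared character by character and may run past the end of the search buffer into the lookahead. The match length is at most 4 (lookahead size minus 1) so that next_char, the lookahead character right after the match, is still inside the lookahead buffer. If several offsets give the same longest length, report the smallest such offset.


Try each offset into the search buffer:
  offset=1 (pos 4, char 'e'): match length 0
  offset=2 (pos 3, char 'b'): match length 0
  offset=3 (pos 2, char 'a'): match length 2
  offset=4 (pos 1, char 'b'): match length 0
  offset=5 (pos 0, char 'a'): match length 3
Longest match has length 3 at offset 5.
next_char = character at position 5 + 3 = 8 -> 'a'

Best match: offset=5, length=3 (matching 'aba' starting at position 0)
LZ77 triple: (5, 3, 'a')


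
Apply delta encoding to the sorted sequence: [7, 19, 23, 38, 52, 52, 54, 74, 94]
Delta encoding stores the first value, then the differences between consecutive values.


First value: 7
Deltas:
  19 - 7 = 12
  23 - 19 = 4
  38 - 23 = 15
  52 - 38 = 14
  52 - 52 = 0
  54 - 52 = 2
  74 - 54 = 20
  94 - 74 = 20


Delta encoded: [7, 12, 4, 15, 14, 0, 2, 20, 20]


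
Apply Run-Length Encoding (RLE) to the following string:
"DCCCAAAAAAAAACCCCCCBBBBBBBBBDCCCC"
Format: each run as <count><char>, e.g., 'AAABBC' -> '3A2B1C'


Scanning runs left to right:
  i=0: run of 'D' x 1 -> '1D'
  i=1: run of 'C' x 3 -> '3C'
  i=4: run of 'A' x 9 -> '9A'
  i=13: run of 'C' x 6 -> '6C'
  i=19: run of 'B' x 9 -> '9B'
  i=28: run of 'D' x 1 -> '1D'
  i=29: run of 'C' x 4 -> '4C'

RLE = 1D3C9A6C9B1D4C


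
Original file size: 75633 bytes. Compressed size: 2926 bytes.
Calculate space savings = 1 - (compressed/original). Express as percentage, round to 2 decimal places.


ratio = compressed/original = 2926/75633 = 0.038687
savings = 1 - ratio = 1 - 0.038687 = 0.961313
as a percentage: 0.961313 * 100 = 96.13%

Space savings = 1 - 2926/75633 = 96.13%


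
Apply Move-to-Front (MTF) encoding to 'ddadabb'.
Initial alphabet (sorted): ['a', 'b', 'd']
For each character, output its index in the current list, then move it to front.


MTF encoding:
'd': index 2 in ['a', 'b', 'd'] -> ['d', 'a', 'b']
'd': index 0 in ['d', 'a', 'b'] -> ['d', 'a', 'b']
'a': index 1 in ['d', 'a', 'b'] -> ['a', 'd', 'b']
'd': index 1 in ['a', 'd', 'b'] -> ['d', 'a', 'b']
'a': index 1 in ['d', 'a', 'b'] -> ['a', 'd', 'b']
'b': index 2 in ['a', 'd', 'b'] -> ['b', 'a', 'd']
'b': index 0 in ['b', 'a', 'd'] -> ['b', 'a', 'd']


Output: [2, 0, 1, 1, 1, 2, 0]


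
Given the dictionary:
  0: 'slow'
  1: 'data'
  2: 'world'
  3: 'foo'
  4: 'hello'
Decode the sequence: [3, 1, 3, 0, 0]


Look up each index in the dictionary:
  3 -> 'foo'
  1 -> 'data'
  3 -> 'foo'
  0 -> 'slow'
  0 -> 'slow'

Decoded: "foo data foo slow slow"


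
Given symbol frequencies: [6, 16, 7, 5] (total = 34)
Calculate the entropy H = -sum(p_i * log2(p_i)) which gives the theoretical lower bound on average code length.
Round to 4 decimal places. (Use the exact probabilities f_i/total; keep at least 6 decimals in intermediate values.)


Per-symbol terms -p_i * log2(p_i) with p_i = f_i/34:
  p = 6/34 = 0.176471: log2(p) = -2.502500, -p*log2(p) = 0.441618
  p = 16/34 = 0.470588: log2(p) = -1.087463, -p*log2(p) = 0.511747
  p = 7/34 = 0.205882: log2(p) = -2.280108, -p*log2(p) = 0.469434
  p = 5/34 = 0.147059: log2(p) = -2.765535, -p*log2(p) = 0.406696
H = 0.441618 + 0.511747 + 0.469434 + 0.406696 = 1.829495

H = 1.8295 bits/symbol


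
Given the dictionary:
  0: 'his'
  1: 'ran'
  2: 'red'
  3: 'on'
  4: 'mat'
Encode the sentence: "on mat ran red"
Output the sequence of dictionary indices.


Look up each word in the dictionary:
  'on' -> 3
  'mat' -> 4
  'ran' -> 1
  'red' -> 2

Encoded: [3, 4, 1, 2]


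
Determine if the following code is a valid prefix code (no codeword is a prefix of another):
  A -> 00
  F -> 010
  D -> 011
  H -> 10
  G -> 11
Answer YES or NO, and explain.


Checking each pair (does one codeword prefix another?):
  A='00' vs F='010': no prefix
  A='00' vs D='011': no prefix
  A='00' vs H='10': no prefix
  A='00' vs G='11': no prefix
  F='010' vs A='00': no prefix
  F='010' vs D='011': no prefix
  F='010' vs H='10': no prefix
  F='010' vs G='11': no prefix
  D='011' vs A='00': no prefix
  D='011' vs F='010': no prefix
  D='011' vs H='10': no prefix
  D='011' vs G='11': no prefix
  H='10' vs A='00': no prefix
  H='10' vs F='010': no prefix
  H='10' vs D='011': no prefix
  H='10' vs G='11': no prefix
  G='11' vs A='00': no prefix
  G='11' vs F='010': no prefix
  G='11' vs D='011': no prefix
  G='11' vs H='10': no prefix
No violation found over all pairs.

YES -- this is a valid prefix code. No codeword is a prefix of any other codeword.


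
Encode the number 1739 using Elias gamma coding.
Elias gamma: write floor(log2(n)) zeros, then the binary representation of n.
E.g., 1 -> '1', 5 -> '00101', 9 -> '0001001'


num_bits = floor(log2(1739)) + 1 = 11
leading_zeros = num_bits - 1 = 10
binary(1739) = 11011001011

Elias gamma(1739) = '0000000000' + '11011001011' = 000000000011011001011 (21 bits)


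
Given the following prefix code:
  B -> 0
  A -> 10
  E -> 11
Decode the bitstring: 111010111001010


Decoding step by step:
Bits 11 -> E
Bits 10 -> A
Bits 10 -> A
Bits 11 -> E
Bits 10 -> A
Bits 0 -> B
Bits 10 -> A
Bits 10 -> A


Decoded message: EAAEABAA


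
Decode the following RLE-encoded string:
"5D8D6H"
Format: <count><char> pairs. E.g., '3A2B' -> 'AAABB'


Expanding each <count><char> pair:
  5D -> 'DDDDD'
  8D -> 'DDDDDDDD'
  6H -> 'HHHHHH'

Decoded = DDDDDDDDDDDDDHHHHHH


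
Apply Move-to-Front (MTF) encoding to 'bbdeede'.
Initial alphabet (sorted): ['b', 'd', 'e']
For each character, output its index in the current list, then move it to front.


MTF encoding:
'b': index 0 in ['b', 'd', 'e'] -> ['b', 'd', 'e']
'b': index 0 in ['b', 'd', 'e'] -> ['b', 'd', 'e']
'd': index 1 in ['b', 'd', 'e'] -> ['d', 'b', 'e']
'e': index 2 in ['d', 'b', 'e'] -> ['e', 'd', 'b']
'e': index 0 in ['e', 'd', 'b'] -> ['e', 'd', 'b']
'd': index 1 in ['e', 'd', 'b'] -> ['d', 'e', 'b']
'e': index 1 in ['d', 'e', 'b'] -> ['e', 'd', 'b']


Output: [0, 0, 1, 2, 0, 1, 1]


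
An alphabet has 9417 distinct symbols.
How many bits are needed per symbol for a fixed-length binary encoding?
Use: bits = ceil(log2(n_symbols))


log2(9417) = 13.2011
Bracket: 2^13 = 8192 < 9417 <= 2^14 = 16384
So ceil(log2(9417)) = 14

bits = ceil(log2(9417)) = ceil(13.2011) = 14 bits


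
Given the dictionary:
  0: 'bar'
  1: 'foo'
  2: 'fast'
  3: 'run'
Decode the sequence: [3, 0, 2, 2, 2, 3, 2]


Look up each index in the dictionary:
  3 -> 'run'
  0 -> 'bar'
  2 -> 'fast'
  2 -> 'fast'
  2 -> 'fast'
  3 -> 'run'
  2 -> 'fast'

Decoded: "run bar fast fast fast run fast"


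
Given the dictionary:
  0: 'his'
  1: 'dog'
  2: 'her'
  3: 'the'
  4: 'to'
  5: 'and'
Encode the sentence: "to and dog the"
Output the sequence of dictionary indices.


Look up each word in the dictionary:
  'to' -> 4
  'and' -> 5
  'dog' -> 1
  'the' -> 3

Encoded: [4, 5, 1, 3]


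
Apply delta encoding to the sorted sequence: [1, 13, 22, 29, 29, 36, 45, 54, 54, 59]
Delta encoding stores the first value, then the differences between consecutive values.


First value: 1
Deltas:
  13 - 1 = 12
  22 - 13 = 9
  29 - 22 = 7
  29 - 29 = 0
  36 - 29 = 7
  45 - 36 = 9
  54 - 45 = 9
  54 - 54 = 0
  59 - 54 = 5


Delta encoded: [1, 12, 9, 7, 0, 7, 9, 9, 0, 5]


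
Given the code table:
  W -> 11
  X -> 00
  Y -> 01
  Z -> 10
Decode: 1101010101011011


Decoding:
11 -> W
01 -> Y
01 -> Y
01 -> Y
01 -> Y
01 -> Y
10 -> Z
11 -> W


Result: WYYYYYZW


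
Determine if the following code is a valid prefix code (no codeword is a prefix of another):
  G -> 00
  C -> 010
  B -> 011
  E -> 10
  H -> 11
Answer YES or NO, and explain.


Checking each pair (does one codeword prefix another?):
  G='00' vs C='010': no prefix
  G='00' vs B='011': no prefix
  G='00' vs E='10': no prefix
  G='00' vs H='11': no prefix
  C='010' vs G='00': no prefix
  C='010' vs B='011': no prefix
  C='010' vs E='10': no prefix
  C='010' vs H='11': no prefix
  B='011' vs G='00': no prefix
  B='011' vs C='010': no prefix
  B='011' vs E='10': no prefix
  B='011' vs H='11': no prefix
  E='10' vs G='00': no prefix
  E='10' vs C='010': no prefix
  E='10' vs B='011': no prefix
  E='10' vs H='11': no prefix
  H='11' vs G='00': no prefix
  H='11' vs C='010': no prefix
  H='11' vs B='011': no prefix
  H='11' vs E='10': no prefix
No violation found over all pairs.

YES -- this is a valid prefix code. No codeword is a prefix of any other codeword.


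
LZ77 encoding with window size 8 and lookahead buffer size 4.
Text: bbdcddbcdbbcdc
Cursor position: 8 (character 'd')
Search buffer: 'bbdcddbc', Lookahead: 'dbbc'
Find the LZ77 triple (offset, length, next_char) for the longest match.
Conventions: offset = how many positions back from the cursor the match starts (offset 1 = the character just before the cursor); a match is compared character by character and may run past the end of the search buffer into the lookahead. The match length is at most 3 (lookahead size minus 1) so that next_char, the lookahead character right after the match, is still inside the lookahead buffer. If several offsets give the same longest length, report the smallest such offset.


Try each offset into the search buffer:
  offset=1 (pos 7, char 'c'): match length 0
  offset=2 (pos 6, char 'b'): match length 0
  offset=3 (pos 5, char 'd'): match length 2
  offset=4 (pos 4, char 'd'): match length 1
  offset=5 (pos 3, char 'c'): match length 0
  offset=6 (pos 2, char 'd'): match length 1
  offset=7 (pos 1, char 'b'): match length 0
  offset=8 (pos 0, char 'b'): match length 0
Longest match has length 2 at offset 3.
next_char = character at position 8 + 2 = 10 -> 'b'

Best match: offset=3, length=2 (matching 'db' starting at position 5)
LZ77 triple: (3, 2, 'b')


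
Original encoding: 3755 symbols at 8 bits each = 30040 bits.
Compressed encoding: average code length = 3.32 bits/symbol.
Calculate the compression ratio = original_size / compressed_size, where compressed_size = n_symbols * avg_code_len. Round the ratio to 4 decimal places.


original_size = n_symbols * orig_bits = 3755 * 8 = 30040 bits
compressed_size = n_symbols * avg_code_len = 3755 * 3.32 = 12466.6 bits
ratio = original_size / compressed_size = 30040 / 12466.6 = 2.4096

Compression ratio = 2.4096


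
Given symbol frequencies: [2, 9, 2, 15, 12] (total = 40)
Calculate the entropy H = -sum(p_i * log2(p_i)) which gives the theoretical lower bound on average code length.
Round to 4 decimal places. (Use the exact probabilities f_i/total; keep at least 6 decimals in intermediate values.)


Per-symbol terms -p_i * log2(p_i) with p_i = f_i/40:
  p = 2/40 = 0.050000: log2(p) = -4.321928, -p*log2(p) = 0.216096
  p = 9/40 = 0.225000: log2(p) = -2.152003, -p*log2(p) = 0.484201
  p = 2/40 = 0.050000: log2(p) = -4.321928, -p*log2(p) = 0.216096
  p = 15/40 = 0.375000: log2(p) = -1.415037, -p*log2(p) = 0.530639
  p = 12/40 = 0.300000: log2(p) = -1.736966, -p*log2(p) = 0.521090
H = 0.216096 + 0.484201 + 0.216096 + 0.530639 + 0.521090 = 1.968122

H = 1.9681 bits/symbol


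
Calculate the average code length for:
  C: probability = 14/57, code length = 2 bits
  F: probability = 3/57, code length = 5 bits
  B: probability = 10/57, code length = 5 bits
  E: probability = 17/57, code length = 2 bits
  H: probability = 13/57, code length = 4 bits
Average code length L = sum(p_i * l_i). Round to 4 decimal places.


Weighted contributions p_i * l_i:
  C: (14/57) * 2 = 28/57
  F: (3/57) * 5 = 15/57
  B: (10/57) * 5 = 50/57
  E: (17/57) * 2 = 34/57
  H: (13/57) * 4 = 52/57
Sum = (28 + 15 + 50 + 34 + 52)/57 = 179/57

L = 179/57 = 3.1404 bits/symbol


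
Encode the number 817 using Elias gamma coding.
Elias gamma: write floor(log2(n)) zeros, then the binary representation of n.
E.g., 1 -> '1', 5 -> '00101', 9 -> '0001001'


num_bits = floor(log2(817)) + 1 = 10
leading_zeros = num_bits - 1 = 9
binary(817) = 1100110001

Elias gamma(817) = '000000000' + '1100110001' = 0000000001100110001 (19 bits)


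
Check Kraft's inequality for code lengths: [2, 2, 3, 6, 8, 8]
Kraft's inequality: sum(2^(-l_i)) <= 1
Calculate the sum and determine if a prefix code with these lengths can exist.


Sum = 2^(-2) + 2^(-2) + 2^(-3) + 2^(-6) + 2^(-8) + 2^(-8)
    = 0.25 + 0.25 + 0.125 + 0.015625 + 0.00390625 + 0.00390625
    = 166/256 = 0.6484375
Since 0.6484375 <= 1, Kraft's inequality IS satisfied.
A prefix code with these lengths CAN exist.

Kraft sum = 0.6484375. Satisfied.


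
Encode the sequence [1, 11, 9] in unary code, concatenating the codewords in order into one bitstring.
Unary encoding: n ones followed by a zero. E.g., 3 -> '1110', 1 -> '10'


Encode each number as n ones followed by a terminating 0:
  1 -> 10 (2 bits)
  11 -> 111111111110 (12 bits)
  9 -> 1111111110 (10 bits)
Total length = 2 + 12 + 10 = 24 bits.

Unary([1, 11, 9]) = 101111111111101111111110 (24 bits)


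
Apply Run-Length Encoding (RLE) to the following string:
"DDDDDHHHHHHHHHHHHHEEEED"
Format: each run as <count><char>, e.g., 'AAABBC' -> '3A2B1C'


Scanning runs left to right:
  i=0: run of 'D' x 5 -> '5D'
  i=5: run of 'H' x 13 -> '13H'
  i=18: run of 'E' x 4 -> '4E'
  i=22: run of 'D' x 1 -> '1D'

RLE = 5D13H4E1D


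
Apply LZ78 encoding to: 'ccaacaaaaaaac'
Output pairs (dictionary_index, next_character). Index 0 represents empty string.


LZ78 encoding steps:
Dictionary: {0: ''}
Step 1: w='' (idx 0), next='c' -> output (0, 'c'), add 'c' as idx 1
Step 2: w='c' (idx 1), next='a' -> output (1, 'a'), add 'ca' as idx 2
Step 3: w='' (idx 0), next='a' -> output (0, 'a'), add 'a' as idx 3
Step 4: w='ca' (idx 2), next='a' -> output (2, 'a'), add 'caa' as idx 4
Step 5: w='a' (idx 3), next='a' -> output (3, 'a'), add 'aa' as idx 5
Step 6: w='aa' (idx 5), next='a' -> output (5, 'a'), add 'aaa' as idx 6
Step 7: w='c' (idx 1), end of input -> output (1, '')


Encoded: [(0, 'c'), (1, 'a'), (0, 'a'), (2, 'a'), (3, 'a'), (5, 'a'), (1, '')]


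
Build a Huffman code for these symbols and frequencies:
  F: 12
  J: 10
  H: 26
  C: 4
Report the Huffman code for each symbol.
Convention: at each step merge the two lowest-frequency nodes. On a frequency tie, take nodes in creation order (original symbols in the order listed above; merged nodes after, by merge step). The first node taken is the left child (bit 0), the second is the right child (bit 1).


Huffman tree construction:
Step 1: Merge C(4) + J(10) = 14
Step 2: Merge F(12) + (C+J)(14) = 26
Step 3: Merge H(26) + (F+(C+J))(26) = 52
Read each symbol's code off the tree from the root (left child = 0, right child = 1).

Codes:
  F: 10 (length 2)
  J: 111 (length 3)
  H: 0 (length 1)
  C: 110 (length 3)
Average code length: 92/52 = 1.7692 bits/symbol


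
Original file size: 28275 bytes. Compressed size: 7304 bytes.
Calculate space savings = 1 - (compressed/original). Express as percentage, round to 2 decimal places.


ratio = compressed/original = 7304/28275 = 0.25832
savings = 1 - ratio = 1 - 0.25832 = 0.74168
as a percentage: 0.74168 * 100 = 74.17%

Space savings = 1 - 7304/28275 = 74.17%


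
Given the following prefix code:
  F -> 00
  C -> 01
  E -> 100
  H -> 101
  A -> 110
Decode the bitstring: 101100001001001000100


Decoding step by step:
Bits 101 -> H
Bits 100 -> E
Bits 00 -> F
Bits 100 -> E
Bits 100 -> E
Bits 100 -> E
Bits 01 -> C
Bits 00 -> F


Decoded message: HEFEEECF


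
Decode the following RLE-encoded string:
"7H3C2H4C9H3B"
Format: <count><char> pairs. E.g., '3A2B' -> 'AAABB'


Expanding each <count><char> pair:
  7H -> 'HHHHHHH'
  3C -> 'CCC'
  2H -> 'HH'
  4C -> 'CCCC'
  9H -> 'HHHHHHHHH'
  3B -> 'BBB'

Decoded = HHHHHHHCCCHHCCCCHHHHHHHHHBBB


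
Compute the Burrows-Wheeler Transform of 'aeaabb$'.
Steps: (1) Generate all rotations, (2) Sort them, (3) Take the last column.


Rotations (sorted):
  0: $aeaabb -> last char: b
  1: aabb$ae -> last char: e
  2: abb$aea -> last char: a
  3: aeaabb$ -> last char: $
  4: b$aeaab -> last char: b
  5: bb$aeaa -> last char: a
  6: eaabb$a -> last char: a


BWT = bea$baa


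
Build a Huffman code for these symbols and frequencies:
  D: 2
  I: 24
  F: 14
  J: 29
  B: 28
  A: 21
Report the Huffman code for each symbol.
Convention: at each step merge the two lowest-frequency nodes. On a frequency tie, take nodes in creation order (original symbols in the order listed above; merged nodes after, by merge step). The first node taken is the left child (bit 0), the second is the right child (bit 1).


Huffman tree construction:
Step 1: Merge D(2) + F(14) = 16
Step 2: Merge (D+F)(16) + A(21) = 37
Step 3: Merge I(24) + B(28) = 52
Step 4: Merge J(29) + ((D+F)+A)(37) = 66
Step 5: Merge (I+B)(52) + (J+((D+F)+A))(66) = 118
Read each symbol's code off the tree from the root (left child = 0, right child = 1).

Codes:
  D: 1100 (length 4)
  I: 00 (length 2)
  F: 1101 (length 4)
  J: 10 (length 2)
  B: 01 (length 2)
  A: 111 (length 3)
Average code length: 289/118 = 2.4492 bits/symbol


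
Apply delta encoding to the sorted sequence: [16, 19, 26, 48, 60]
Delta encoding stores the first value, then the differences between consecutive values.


First value: 16
Deltas:
  19 - 16 = 3
  26 - 19 = 7
  48 - 26 = 22
  60 - 48 = 12


Delta encoded: [16, 3, 7, 22, 12]


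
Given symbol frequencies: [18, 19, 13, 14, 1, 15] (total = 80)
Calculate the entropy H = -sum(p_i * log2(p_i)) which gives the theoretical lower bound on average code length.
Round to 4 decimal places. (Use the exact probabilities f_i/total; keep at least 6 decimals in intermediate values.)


Per-symbol terms -p_i * log2(p_i) with p_i = f_i/80:
  p = 18/80 = 0.225000: log2(p) = -2.152003, -p*log2(p) = 0.484201
  p = 19/80 = 0.237500: log2(p) = -2.074001, -p*log2(p) = 0.492575
  p = 13/80 = 0.162500: log2(p) = -2.621488, -p*log2(p) = 0.425992
  p = 14/80 = 0.175000: log2(p) = -2.514573, -p*log2(p) = 0.440050
  p = 1/80 = 0.012500: log2(p) = -6.321928, -p*log2(p) = 0.079024
  p = 15/80 = 0.187500: log2(p) = -2.415037, -p*log2(p) = 0.452820
H = 0.484201 + 0.492575 + 0.425992 + 0.440050 + 0.079024 + 0.452820 = 2.374662

H = 2.3747 bits/symbol


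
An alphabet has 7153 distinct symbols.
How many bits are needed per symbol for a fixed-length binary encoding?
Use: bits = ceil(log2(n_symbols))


log2(7153) = 12.8043
Bracket: 2^12 = 4096 < 7153 <= 2^13 = 8192
So ceil(log2(7153)) = 13

bits = ceil(log2(7153)) = ceil(12.8043) = 13 bits


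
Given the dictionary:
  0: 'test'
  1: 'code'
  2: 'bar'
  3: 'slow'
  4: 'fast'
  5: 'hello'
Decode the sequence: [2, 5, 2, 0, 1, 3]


Look up each index in the dictionary:
  2 -> 'bar'
  5 -> 'hello'
  2 -> 'bar'
  0 -> 'test'
  1 -> 'code'
  3 -> 'slow'

Decoded: "bar hello bar test code slow"


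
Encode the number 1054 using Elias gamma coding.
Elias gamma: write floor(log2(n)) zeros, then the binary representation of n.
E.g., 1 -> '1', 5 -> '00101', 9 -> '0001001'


num_bits = floor(log2(1054)) + 1 = 11
leading_zeros = num_bits - 1 = 10
binary(1054) = 10000011110

Elias gamma(1054) = '0000000000' + '10000011110' = 000000000010000011110 (21 bits)


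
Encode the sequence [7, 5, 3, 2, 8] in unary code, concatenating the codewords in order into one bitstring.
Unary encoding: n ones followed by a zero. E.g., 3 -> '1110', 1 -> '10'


Encode each number as n ones followed by a terminating 0:
  7 -> 11111110 (8 bits)
  5 -> 111110 (6 bits)
  3 -> 1110 (4 bits)
  2 -> 110 (3 bits)
  8 -> 111111110 (9 bits)
Total length = 8 + 6 + 4 + 3 + 9 = 30 bits.

Unary([7, 5, 3, 2, 8]) = 111111101111101110110111111110 (30 bits)


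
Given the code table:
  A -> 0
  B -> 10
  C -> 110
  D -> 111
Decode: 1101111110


Decoding:
110 -> C
111 -> D
111 -> D
0 -> A


Result: CDDA


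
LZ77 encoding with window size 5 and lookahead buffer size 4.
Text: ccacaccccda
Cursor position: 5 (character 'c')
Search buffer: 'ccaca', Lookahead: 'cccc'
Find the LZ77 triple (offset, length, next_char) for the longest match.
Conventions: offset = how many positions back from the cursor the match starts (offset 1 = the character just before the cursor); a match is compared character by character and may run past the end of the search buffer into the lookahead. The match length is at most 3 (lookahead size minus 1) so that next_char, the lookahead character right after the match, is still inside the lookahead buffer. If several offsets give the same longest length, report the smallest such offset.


Try each offset into the search buffer:
  offset=1 (pos 4, char 'a'): match length 0
  offset=2 (pos 3, char 'c'): match length 1
  offset=3 (pos 2, char 'a'): match length 0
  offset=4 (pos 1, char 'c'): match length 1
  offset=5 (pos 0, char 'c'): match length 2
Longest match has length 2 at offset 5.
next_char = character at position 5 + 2 = 7 -> 'c'

Best match: offset=5, length=2 (matching 'cc' starting at position 0)
LZ77 triple: (5, 2, 'c')


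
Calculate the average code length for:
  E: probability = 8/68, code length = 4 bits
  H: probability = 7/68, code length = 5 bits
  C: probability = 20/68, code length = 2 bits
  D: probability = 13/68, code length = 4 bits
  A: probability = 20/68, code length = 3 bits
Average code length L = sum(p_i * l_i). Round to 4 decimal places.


Weighted contributions p_i * l_i:
  E: (8/68) * 4 = 32/68
  H: (7/68) * 5 = 35/68
  C: (20/68) * 2 = 40/68
  D: (13/68) * 4 = 52/68
  A: (20/68) * 3 = 60/68
Sum = (32 + 35 + 40 + 52 + 60)/68 = 219/68

L = 219/68 = 3.2206 bits/symbol


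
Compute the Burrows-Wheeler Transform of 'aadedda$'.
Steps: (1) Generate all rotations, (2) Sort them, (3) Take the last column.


Rotations (sorted):
  0: $aadedda -> last char: a
  1: a$aadedd -> last char: d
  2: aadedda$ -> last char: $
  3: adedda$a -> last char: a
  4: da$aaded -> last char: d
  5: dda$aade -> last char: e
  6: dedda$aa -> last char: a
  7: edda$aad -> last char: d


BWT = ad$adead


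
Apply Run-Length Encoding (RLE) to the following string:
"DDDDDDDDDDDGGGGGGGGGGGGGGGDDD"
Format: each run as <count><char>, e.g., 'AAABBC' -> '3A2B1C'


Scanning runs left to right:
  i=0: run of 'D' x 11 -> '11D'
  i=11: run of 'G' x 15 -> '15G'
  i=26: run of 'D' x 3 -> '3D'

RLE = 11D15G3D


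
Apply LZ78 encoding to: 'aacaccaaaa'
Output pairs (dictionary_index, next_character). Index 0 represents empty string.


LZ78 encoding steps:
Dictionary: {0: ''}
Step 1: w='' (idx 0), next='a' -> output (0, 'a'), add 'a' as idx 1
Step 2: w='a' (idx 1), next='c' -> output (1, 'c'), add 'ac' as idx 2
Step 3: w='ac' (idx 2), next='c' -> output (2, 'c'), add 'acc' as idx 3
Step 4: w='a' (idx 1), next='a' -> output (1, 'a'), add 'aa' as idx 4
Step 5: w='aa' (idx 4), end of input -> output (4, '')


Encoded: [(0, 'a'), (1, 'c'), (2, 'c'), (1, 'a'), (4, '')]


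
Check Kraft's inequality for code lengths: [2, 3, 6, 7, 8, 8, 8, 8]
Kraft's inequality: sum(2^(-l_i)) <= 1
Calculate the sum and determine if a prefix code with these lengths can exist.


Sum = 2^(-2) + 2^(-3) + 2^(-6) + 2^(-7) + 2^(-8) + 2^(-8) + 2^(-8) + 2^(-8)
    = 0.25 + 0.125 + 0.015625 + 0.0078125 + 0.00390625 + 0.00390625 + 0.00390625 + 0.00390625
    = 106/256 = 0.4140625
Since 0.4140625 <= 1, Kraft's inequality IS satisfied.
A prefix code with these lengths CAN exist.

Kraft sum = 0.4140625. Satisfied.


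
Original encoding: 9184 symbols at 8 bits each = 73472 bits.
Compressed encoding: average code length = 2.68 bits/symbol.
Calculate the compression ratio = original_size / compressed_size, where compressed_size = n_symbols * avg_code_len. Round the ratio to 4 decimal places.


original_size = n_symbols * orig_bits = 9184 * 8 = 73472 bits
compressed_size = n_symbols * avg_code_len = 9184 * 2.68 = 24613.12 bits
ratio = original_size / compressed_size = 73472 / 24613.12 = 2.9851

Compression ratio = 2.9851


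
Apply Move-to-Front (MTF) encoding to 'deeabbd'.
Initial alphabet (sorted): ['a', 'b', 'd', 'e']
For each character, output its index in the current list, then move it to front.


MTF encoding:
'd': index 2 in ['a', 'b', 'd', 'e'] -> ['d', 'a', 'b', 'e']
'e': index 3 in ['d', 'a', 'b', 'e'] -> ['e', 'd', 'a', 'b']
'e': index 0 in ['e', 'd', 'a', 'b'] -> ['e', 'd', 'a', 'b']
'a': index 2 in ['e', 'd', 'a', 'b'] -> ['a', 'e', 'd', 'b']
'b': index 3 in ['a', 'e', 'd', 'b'] -> ['b', 'a', 'e', 'd']
'b': index 0 in ['b', 'a', 'e', 'd'] -> ['b', 'a', 'e', 'd']
'd': index 3 in ['b', 'a', 'e', 'd'] -> ['d', 'b', 'a', 'e']


Output: [2, 3, 0, 2, 3, 0, 3]


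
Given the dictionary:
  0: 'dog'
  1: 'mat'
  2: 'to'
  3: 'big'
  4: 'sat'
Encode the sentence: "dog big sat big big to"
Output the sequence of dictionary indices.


Look up each word in the dictionary:
  'dog' -> 0
  'big' -> 3
  'sat' -> 4
  'big' -> 3
  'big' -> 3
  'to' -> 2

Encoded: [0, 3, 4, 3, 3, 2]


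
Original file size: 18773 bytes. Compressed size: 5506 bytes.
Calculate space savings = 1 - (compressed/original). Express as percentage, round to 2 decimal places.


ratio = compressed/original = 5506/18773 = 0.293294
savings = 1 - ratio = 1 - 0.293294 = 0.706706
as a percentage: 0.706706 * 100 = 70.67%

Space savings = 1 - 5506/18773 = 70.67%


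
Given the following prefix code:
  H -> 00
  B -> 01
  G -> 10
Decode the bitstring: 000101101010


Decoding step by step:
Bits 00 -> H
Bits 01 -> B
Bits 01 -> B
Bits 10 -> G
Bits 10 -> G
Bits 10 -> G


Decoded message: HBBGGG


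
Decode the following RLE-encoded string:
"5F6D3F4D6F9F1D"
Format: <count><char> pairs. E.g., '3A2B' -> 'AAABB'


Expanding each <count><char> pair:
  5F -> 'FFFFF'
  6D -> 'DDDDDD'
  3F -> 'FFF'
  4D -> 'DDDD'
  6F -> 'FFFFFF'
  9F -> 'FFFFFFFFF'
  1D -> 'D'

Decoded = FFFFFDDDDDDFFFDDDDFFFFFFFFFFFFFFFD


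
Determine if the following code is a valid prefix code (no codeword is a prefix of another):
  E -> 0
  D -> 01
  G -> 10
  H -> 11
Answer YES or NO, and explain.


Checking each pair (does one codeword prefix another?):
  E='0' vs D='01': prefix -- VIOLATION

NO -- this is NOT a valid prefix code. E (0) is a prefix of D (01).


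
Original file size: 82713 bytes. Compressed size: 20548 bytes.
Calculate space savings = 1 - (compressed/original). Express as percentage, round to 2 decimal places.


ratio = compressed/original = 20548/82713 = 0.248425
savings = 1 - ratio = 1 - 0.248425 = 0.751575
as a percentage: 0.751575 * 100 = 75.16%

Space savings = 1 - 20548/82713 = 75.16%


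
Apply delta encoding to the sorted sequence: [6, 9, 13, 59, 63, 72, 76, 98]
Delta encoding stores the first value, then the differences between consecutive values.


First value: 6
Deltas:
  9 - 6 = 3
  13 - 9 = 4
  59 - 13 = 46
  63 - 59 = 4
  72 - 63 = 9
  76 - 72 = 4
  98 - 76 = 22


Delta encoded: [6, 3, 4, 46, 4, 9, 4, 22]


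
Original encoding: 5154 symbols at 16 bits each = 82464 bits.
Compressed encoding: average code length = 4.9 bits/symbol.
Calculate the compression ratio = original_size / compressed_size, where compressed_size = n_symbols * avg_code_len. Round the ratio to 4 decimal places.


original_size = n_symbols * orig_bits = 5154 * 16 = 82464 bits
compressed_size = n_symbols * avg_code_len = 5154 * 4.9 = 25254.6 bits
ratio = original_size / compressed_size = 82464 / 25254.6 = 3.2653

Compression ratio = 3.2653


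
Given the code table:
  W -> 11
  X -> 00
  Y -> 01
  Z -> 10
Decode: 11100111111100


Decoding:
11 -> W
10 -> Z
01 -> Y
11 -> W
11 -> W
11 -> W
00 -> X


Result: WZYWWWX


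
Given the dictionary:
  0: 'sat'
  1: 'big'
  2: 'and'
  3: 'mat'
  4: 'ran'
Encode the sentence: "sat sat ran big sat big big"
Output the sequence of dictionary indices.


Look up each word in the dictionary:
  'sat' -> 0
  'sat' -> 0
  'ran' -> 4
  'big' -> 1
  'sat' -> 0
  'big' -> 1
  'big' -> 1

Encoded: [0, 0, 4, 1, 0, 1, 1]


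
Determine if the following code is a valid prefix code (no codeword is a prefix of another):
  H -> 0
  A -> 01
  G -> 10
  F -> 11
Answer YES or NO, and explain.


Checking each pair (does one codeword prefix another?):
  H='0' vs A='01': prefix -- VIOLATION

NO -- this is NOT a valid prefix code. H (0) is a prefix of A (01).


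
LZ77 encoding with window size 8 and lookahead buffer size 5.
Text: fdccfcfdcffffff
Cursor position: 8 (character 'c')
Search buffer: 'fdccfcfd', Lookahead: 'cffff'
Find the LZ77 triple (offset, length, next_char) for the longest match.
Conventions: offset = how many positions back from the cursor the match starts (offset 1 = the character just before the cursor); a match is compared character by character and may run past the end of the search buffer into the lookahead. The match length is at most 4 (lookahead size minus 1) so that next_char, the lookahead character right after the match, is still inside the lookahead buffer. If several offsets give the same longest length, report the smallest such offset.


Try each offset into the search buffer:
  offset=1 (pos 7, char 'd'): match length 0
  offset=2 (pos 6, char 'f'): match length 0
  offset=3 (pos 5, char 'c'): match length 2
  offset=4 (pos 4, char 'f'): match length 0
  offset=5 (pos 3, char 'c'): match length 2
  offset=6 (pos 2, char 'c'): match length 1
  offset=7 (pos 1, char 'd'): match length 0
  offset=8 (pos 0, char 'f'): match length 0
Longest match has length 2, found at offsets 3, 5; take the smallest, offset 3.
next_char = character at position 8 + 2 = 10 -> 'f'

Best match: offset=3, length=2 (matching 'cf' starting at position 5)
LZ77 triple: (3, 2, 'f')


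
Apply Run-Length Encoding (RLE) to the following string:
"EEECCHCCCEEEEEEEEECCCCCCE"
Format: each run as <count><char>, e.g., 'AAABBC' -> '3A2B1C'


Scanning runs left to right:
  i=0: run of 'E' x 3 -> '3E'
  i=3: run of 'C' x 2 -> '2C'
  i=5: run of 'H' x 1 -> '1H'
  i=6: run of 'C' x 3 -> '3C'
  i=9: run of 'E' x 9 -> '9E'
  i=18: run of 'C' x 6 -> '6C'
  i=24: run of 'E' x 1 -> '1E'

RLE = 3E2C1H3C9E6C1E


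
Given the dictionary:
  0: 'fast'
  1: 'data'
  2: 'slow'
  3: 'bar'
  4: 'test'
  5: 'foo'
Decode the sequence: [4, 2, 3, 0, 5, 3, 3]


Look up each index in the dictionary:
  4 -> 'test'
  2 -> 'slow'
  3 -> 'bar'
  0 -> 'fast'
  5 -> 'foo'
  3 -> 'bar'
  3 -> 'bar'

Decoded: "test slow bar fast foo bar bar"


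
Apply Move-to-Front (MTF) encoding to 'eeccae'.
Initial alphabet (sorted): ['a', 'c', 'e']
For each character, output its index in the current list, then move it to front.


MTF encoding:
'e': index 2 in ['a', 'c', 'e'] -> ['e', 'a', 'c']
'e': index 0 in ['e', 'a', 'c'] -> ['e', 'a', 'c']
'c': index 2 in ['e', 'a', 'c'] -> ['c', 'e', 'a']
'c': index 0 in ['c', 'e', 'a'] -> ['c', 'e', 'a']
'a': index 2 in ['c', 'e', 'a'] -> ['a', 'c', 'e']
'e': index 2 in ['a', 'c', 'e'] -> ['e', 'a', 'c']


Output: [2, 0, 2, 0, 2, 2]
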